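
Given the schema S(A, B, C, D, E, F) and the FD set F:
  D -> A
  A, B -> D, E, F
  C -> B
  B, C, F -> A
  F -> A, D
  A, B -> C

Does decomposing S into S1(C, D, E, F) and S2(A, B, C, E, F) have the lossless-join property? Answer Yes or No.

Yes

S1 ∩ S2 = {C, E, F}; its closure under F is {A, B, C, D, E, F}.
S1 is contained in that closure, so S1 ∩ S2 -> S1 holds and the join is lossless.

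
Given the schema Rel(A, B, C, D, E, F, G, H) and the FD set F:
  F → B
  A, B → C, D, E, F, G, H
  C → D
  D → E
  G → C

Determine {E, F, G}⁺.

Start with {E, F, G}.
F → B applies; add {B} → now {B, E, F, G}.
G → C applies; add {C} → now {B, C, E, F, G}.
C → D applies; add {D} → now {B, C, D, E, F, G}.
No further FD applies.

{B, C, D, E, F, G}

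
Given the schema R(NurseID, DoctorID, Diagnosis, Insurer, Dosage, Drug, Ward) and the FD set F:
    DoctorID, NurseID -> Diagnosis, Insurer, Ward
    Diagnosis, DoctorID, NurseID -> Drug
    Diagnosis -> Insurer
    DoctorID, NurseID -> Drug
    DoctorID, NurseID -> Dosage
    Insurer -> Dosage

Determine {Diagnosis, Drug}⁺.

Start with {Diagnosis, Drug}.
Diagnosis -> Insurer applies; add {Insurer} → now {Diagnosis, Drug, Insurer}.
Insurer -> Dosage applies; add {Dosage} → now {Diagnosis, Dosage, Drug, Insurer}.
No further FD applies.

{Diagnosis, Dosage, Drug, Insurer}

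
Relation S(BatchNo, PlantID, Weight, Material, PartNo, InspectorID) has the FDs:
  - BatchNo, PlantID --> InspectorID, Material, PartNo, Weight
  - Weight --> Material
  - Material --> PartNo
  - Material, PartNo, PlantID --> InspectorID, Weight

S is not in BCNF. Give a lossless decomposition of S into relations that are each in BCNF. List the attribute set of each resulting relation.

{BatchNo, PlantID, Weight}; {InspectorID, PlantID, Weight}; {Material, PartNo}; {Material, Weight}

Candidate key of the original relation: {BatchNo, PlantID}.
{BatchNo, InspectorID, Material, PartNo, PlantID, Weight}: {Weight} determines {Material, PartNo, Weight} here but is not a superkey — split on Weight --> Material, PartNo, giving {Material, PartNo, Weight} and {BatchNo, InspectorID, PlantID, Weight}.
{Material, PartNo, Weight}: {Material} determines {Material, PartNo} here but is not a superkey — split on Material --> PartNo, giving {Material, PartNo} and {Material, Weight}.
{Material, PartNo} has no BCNF violation.
{Material, Weight} has no BCNF violation.
{BatchNo, InspectorID, PlantID, Weight}: {PlantID, Weight} determines {InspectorID, PlantID, Weight} here but is not a superkey — split on PlantID, Weight --> InspectorID, giving {InspectorID, PlantID, Weight} and {BatchNo, PlantID, Weight}.
{InspectorID, PlantID, Weight} has no BCNF violation.
{BatchNo, PlantID, Weight} has no BCNF violation.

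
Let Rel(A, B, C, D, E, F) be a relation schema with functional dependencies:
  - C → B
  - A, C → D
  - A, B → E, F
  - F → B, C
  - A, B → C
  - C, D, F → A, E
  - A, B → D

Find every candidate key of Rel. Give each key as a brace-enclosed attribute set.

{A, B}, {A, C}, {A, F}, {D, F}

Closure of {A, B} is {A, B, C, D, E, F}, the whole schema; {A, B} is a candidate key.
Closure of {A, C} is {A, B, C, D, E, F}, the whole schema; {A, C} is a candidate key.
Closure of {A, F} is {A, B, C, D, E, F}, the whole schema; {A, F} is a candidate key.
Closure of {D, F} is {A, B, C, D, E, F}, the whole schema; {D, F} is a candidate key.
No proper subset of any of these is a key, and no other minimal superkey exists.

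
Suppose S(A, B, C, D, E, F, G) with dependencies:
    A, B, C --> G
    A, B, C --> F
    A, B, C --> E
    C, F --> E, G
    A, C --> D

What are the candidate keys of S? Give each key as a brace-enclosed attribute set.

Attributes never on any right-hand side: {A, B, C} — every candidate key must contain all of them.
{A, B, C}⁺ = {A, B, C, D, E, F, G} — all of the relation — so {A, B, C} is a candidate key.
No smaller or unrelated set reaches every attribute, so there are no other keys.

{A, B, C}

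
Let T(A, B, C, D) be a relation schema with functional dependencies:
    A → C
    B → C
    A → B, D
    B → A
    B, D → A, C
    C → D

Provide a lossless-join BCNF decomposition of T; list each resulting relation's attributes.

{A, B, C}; {C, D}

Candidate keys of the original relation: {A}, {B}.
Within {A, B, C, D}: {C}⁺ ∩ {A, B, C, D} = {C, D}, not the whole set, so C → D violates BCNF; decompose into {C, D} and {A, B, C}.
{C, D} has no BCNF violation.
{A, B, C} has no BCNF violation.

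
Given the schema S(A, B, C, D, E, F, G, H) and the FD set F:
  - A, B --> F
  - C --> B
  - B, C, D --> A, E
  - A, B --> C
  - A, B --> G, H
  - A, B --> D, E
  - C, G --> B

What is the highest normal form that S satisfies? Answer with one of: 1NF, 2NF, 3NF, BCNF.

Candidate keys: {A, B}, {A, C}, {C, D}. Prime attributes: {A, B, C, D}.
C --> B breaks BCNF: {C}⁺ = {B, C}, so {C} is not a superkey.
Since {B} ⊆ prime attributes and every other non-superkey FD also has a prime right side, the schema is in 3NF.

3NF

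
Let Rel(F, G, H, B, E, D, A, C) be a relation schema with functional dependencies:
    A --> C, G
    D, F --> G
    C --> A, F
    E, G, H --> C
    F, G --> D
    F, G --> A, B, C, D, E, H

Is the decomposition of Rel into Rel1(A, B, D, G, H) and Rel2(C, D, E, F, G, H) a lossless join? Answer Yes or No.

No

Rel1 ∩ Rel2 = {D, G, H}; its closure under F is {D, G, H}.
Rel1 ⊄ {D, G, H} and Rel2 ⊄ {D, G, H}, so the split is lossy.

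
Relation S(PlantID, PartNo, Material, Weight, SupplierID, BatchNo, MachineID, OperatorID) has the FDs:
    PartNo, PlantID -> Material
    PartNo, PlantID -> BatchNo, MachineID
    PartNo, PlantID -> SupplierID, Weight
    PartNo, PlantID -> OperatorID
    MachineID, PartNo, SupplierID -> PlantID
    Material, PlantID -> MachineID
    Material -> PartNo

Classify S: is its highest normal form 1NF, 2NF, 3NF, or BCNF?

3NF

Candidate keys: {MachineID, Material, SupplierID}, {MachineID, PartNo, SupplierID}, {Material, PlantID}, {PartNo, PlantID}. Prime attributes: {MachineID, Material, PartNo, PlantID, SupplierID}.
Material -> PartNo: {Material}⁺ = {Material, PartNo}, which is not all of the attributes, so the left side is not a superkey — BCNF is violated.
But every attribute on its right side ({PartNo}) is prime, and the same holds for every other non-superkey FD, so 3NF still holds.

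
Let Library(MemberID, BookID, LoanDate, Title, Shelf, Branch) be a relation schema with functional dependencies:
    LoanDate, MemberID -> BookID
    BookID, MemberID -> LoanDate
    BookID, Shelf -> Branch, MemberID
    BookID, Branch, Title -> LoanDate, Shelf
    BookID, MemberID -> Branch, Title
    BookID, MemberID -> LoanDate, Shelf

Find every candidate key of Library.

Closure of {BookID, MemberID} is {BookID, Branch, LoanDate, MemberID, Shelf, Title}, the whole schema; {BookID, MemberID} is a candidate key.
Closure of {BookID, Shelf} is {BookID, Branch, LoanDate, MemberID, Shelf, Title}, the whole schema; {BookID, Shelf} is a candidate key.
Closure of {LoanDate, MemberID} is {BookID, Branch, LoanDate, MemberID, Shelf, Title}, the whole schema; {LoanDate, MemberID} is a candidate key.
Closure of {BookID, Branch, Title} is {BookID, Branch, LoanDate, MemberID, Shelf, Title}, the whole schema; {BookID, Branch, Title} is a candidate key.
These are minimal and exhaustive — every other superkey contains one of them.

{BookID, Branch, Title}, {BookID, MemberID}, {BookID, Shelf}, {LoanDate, MemberID}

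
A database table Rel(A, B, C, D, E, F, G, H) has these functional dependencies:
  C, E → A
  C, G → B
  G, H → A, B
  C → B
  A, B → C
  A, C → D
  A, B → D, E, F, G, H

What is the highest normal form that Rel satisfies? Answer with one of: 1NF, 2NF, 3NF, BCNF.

Candidate keys: {A, B}, {A, C}, {C, E}, {G, H}. Prime attributes: {A, B, C, E, G, H}.
C, G → B: {C, G}⁺ = {B, C, G}, which is not all of the attributes, so the left side is not a superkey — BCNF is violated.
Its right-hand attributes {B} are all prime, as are those of every other non-superkey FD — the relation is in 3NF.

3NF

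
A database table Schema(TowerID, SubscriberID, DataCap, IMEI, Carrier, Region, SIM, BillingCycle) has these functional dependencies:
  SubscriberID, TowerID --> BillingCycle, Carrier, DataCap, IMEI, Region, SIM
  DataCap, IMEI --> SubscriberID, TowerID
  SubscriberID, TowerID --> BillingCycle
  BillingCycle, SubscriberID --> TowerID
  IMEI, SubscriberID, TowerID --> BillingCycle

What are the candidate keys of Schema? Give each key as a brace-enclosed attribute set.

{BillingCycle, SubscriberID}, {DataCap, IMEI}, {SubscriberID, TowerID}

{BillingCycle, SubscriberID}⁺ = {BillingCycle, Carrier, DataCap, IMEI, Region, SIM, SubscriberID, TowerID}, which is every attribute, so {BillingCycle, SubscriberID} is a candidate key.
{DataCap, IMEI}⁺ = {BillingCycle, Carrier, DataCap, IMEI, Region, SIM, SubscriberID, TowerID}, which is every attribute, so {DataCap, IMEI} is a candidate key.
{SubscriberID, TowerID}⁺ = {BillingCycle, Carrier, DataCap, IMEI, Region, SIM, SubscriberID, TowerID}, which is every attribute, so {SubscriberID, TowerID} is a candidate key.
These are minimal and exhaustive — every other superkey contains one of them.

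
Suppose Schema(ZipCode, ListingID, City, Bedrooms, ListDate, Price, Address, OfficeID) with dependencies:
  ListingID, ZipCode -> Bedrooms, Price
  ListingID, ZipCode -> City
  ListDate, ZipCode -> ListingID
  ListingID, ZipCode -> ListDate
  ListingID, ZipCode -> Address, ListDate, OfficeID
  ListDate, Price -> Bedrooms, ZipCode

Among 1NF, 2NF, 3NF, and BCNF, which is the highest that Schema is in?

BCNF

Candidate keys: {ListDate, Price}, {ListDate, ZipCode}, {ListingID, ZipCode}. Prime attributes: {ListDate, ListingID, Price, ZipCode}.
Every FD has a superkey on the left, so the relation is in BCNF.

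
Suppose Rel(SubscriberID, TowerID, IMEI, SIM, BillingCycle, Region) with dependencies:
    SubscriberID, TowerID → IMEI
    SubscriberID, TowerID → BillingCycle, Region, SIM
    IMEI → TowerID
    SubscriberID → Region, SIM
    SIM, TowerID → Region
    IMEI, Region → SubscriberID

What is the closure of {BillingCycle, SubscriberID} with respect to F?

{BillingCycle, Region, SIM, SubscriberID}

Start with {BillingCycle, SubscriberID}.
SubscriberID → Region, SIM applies; add {Region, SIM} → now {BillingCycle, Region, SIM, SubscriberID}.
No further FD applies.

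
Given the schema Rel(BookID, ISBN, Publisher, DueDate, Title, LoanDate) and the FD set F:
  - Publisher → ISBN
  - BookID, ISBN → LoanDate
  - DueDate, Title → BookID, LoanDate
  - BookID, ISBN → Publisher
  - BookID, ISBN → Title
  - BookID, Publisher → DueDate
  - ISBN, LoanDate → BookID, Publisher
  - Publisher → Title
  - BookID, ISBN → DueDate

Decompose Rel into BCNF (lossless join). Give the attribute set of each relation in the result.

{BookID, DueDate, LoanDate, Publisher}; {ISBN, Publisher, Title}

Candidate keys of the original relation: {BookID, ISBN}, {BookID, Publisher}, {DueDate, ISBN, Title}, {DueDate, Publisher}, {ISBN, LoanDate}, {LoanDate, Publisher}.
Within {BookID, DueDate, ISBN, LoanDate, Publisher, Title}: {Publisher}⁺ ∩ {BookID, DueDate, ISBN, LoanDate, Publisher, Title} = {ISBN, Publisher, Title}, not the whole set, so Publisher → ISBN, Title violates BCNF; decompose into {ISBN, Publisher, Title} and {BookID, DueDate, LoanDate, Publisher}.
{ISBN, Publisher, Title}: every determinant is a superkey — BCNF.
{BookID, DueDate, LoanDate, Publisher}: every determinant is a superkey — BCNF.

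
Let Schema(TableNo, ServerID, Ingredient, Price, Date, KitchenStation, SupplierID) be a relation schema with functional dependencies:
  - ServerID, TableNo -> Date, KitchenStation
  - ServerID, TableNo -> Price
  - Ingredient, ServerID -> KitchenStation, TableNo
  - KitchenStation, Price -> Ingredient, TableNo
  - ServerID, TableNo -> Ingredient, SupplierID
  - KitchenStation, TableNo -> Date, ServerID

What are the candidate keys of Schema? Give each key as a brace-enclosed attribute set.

Closure of {Ingredient, ServerID} is {Date, Ingredient, KitchenStation, Price, ServerID, SupplierID, TableNo}, the whole schema; {Ingredient, ServerID} is a candidate key.
Closure of {KitchenStation, Price} is {Date, Ingredient, KitchenStation, Price, ServerID, SupplierID, TableNo}, the whole schema; {KitchenStation, Price} is a candidate key.
Closure of {KitchenStation, TableNo} is {Date, Ingredient, KitchenStation, Price, ServerID, SupplierID, TableNo}, the whole schema; {KitchenStation, TableNo} is a candidate key.
Closure of {ServerID, TableNo} is {Date, Ingredient, KitchenStation, Price, ServerID, SupplierID, TableNo}, the whole schema; {ServerID, TableNo} is a candidate key.
These are minimal and exhaustive — every other superkey contains one of them.

{Ingredient, ServerID}, {KitchenStation, Price}, {KitchenStation, TableNo}, {ServerID, TableNo}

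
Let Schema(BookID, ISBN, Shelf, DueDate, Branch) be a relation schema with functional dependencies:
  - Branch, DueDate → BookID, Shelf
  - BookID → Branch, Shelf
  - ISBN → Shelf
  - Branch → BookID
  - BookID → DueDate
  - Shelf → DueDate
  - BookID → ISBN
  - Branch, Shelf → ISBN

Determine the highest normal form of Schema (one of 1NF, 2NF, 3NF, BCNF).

2NF

Candidate keys: {BookID}, {Branch}. Prime attributes: {BookID, Branch}.
ISBN → Shelf: {ISBN}⁺ = {DueDate, ISBN, Shelf}, which is not all of the attributes, so the left side is not a superkey — BCNF is violated.
Because {Shelf} is non-prime and the left side of ISBN → Shelf is not a superkey, the relation is not in 3NF.
With only single-attribute keys there can be no partial dependency, so 2NF holds.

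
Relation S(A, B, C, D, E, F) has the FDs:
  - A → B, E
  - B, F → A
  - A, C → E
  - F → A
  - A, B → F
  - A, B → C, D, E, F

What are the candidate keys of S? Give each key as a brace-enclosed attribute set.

{A}, {F}

{A} is a candidate key since {A}⁺ = {A, B, C, D, E, F} covers every attribute.
{F} is a candidate key since {F}⁺ = {A, B, C, D, E, F} covers every attribute.
Any other superkey properly contains one of these, so there are no further candidate keys.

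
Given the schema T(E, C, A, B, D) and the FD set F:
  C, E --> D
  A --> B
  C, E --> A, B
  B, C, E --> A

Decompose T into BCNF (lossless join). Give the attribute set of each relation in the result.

{A, B}; {A, C, D, E}

Candidate key of the original relation: {C, E}.
Within {A, B, C, D, E}: {A}⁺ ∩ {A, B, C, D, E} = {A, B}, not the whole set, so A --> B violates BCNF; decompose into {A, B} and {A, C, D, E}.
{A, B} is in BCNF.
{A, C, D, E} is in BCNF.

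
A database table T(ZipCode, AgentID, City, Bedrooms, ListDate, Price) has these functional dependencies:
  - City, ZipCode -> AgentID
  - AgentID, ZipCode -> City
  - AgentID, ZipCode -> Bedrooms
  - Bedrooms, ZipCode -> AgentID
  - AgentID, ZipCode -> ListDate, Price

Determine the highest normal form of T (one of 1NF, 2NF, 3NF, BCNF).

BCNF

Candidate keys: {AgentID, ZipCode}, {Bedrooms, ZipCode}, {City, ZipCode}. Prime attributes: {AgentID, Bedrooms, City, ZipCode}.
The left-hand side of every FD is a superkey, so BCNF is satisfied.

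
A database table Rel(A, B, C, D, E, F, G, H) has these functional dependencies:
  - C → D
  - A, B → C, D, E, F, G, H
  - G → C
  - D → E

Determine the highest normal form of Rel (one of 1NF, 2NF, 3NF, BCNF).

Candidate key: {A, B}. Prime attributes: {A, B}.
C → D: {C}⁺ = {C, D, E}, which is not all of the attributes, so the left side is not a superkey — BCNF is violated.
C → D has non-prime {D} on the right and a non-superkey on the left, so 3NF fails.
Checking every proper subset of each key, none determines a non-prime attribute — 2NF is satisfied.

2NF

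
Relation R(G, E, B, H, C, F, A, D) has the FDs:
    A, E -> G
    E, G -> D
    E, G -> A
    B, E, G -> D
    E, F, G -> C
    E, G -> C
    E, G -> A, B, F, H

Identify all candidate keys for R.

{A, E}, {E, G}

Attributes never on any right-hand side: {E} — every candidate key must contain it.
{A, E} is a candidate key since {A, E}⁺ = {A, B, C, D, E, F, G, H} covers every attribute.
{E, G} is a candidate key since {E, G}⁺ = {A, B, C, D, E, F, G, H} covers every attribute.
No proper subset of any of these is a key, and no other minimal superkey exists.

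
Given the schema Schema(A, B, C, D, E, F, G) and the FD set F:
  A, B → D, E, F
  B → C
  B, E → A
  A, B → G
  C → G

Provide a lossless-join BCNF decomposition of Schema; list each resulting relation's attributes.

{A, B, D, E, F}; {B, C}; {C, G}

Candidate keys of the original relation: {A, B}, {B, E}.
In {A, B, C, D, E, F, G}, {B} is not a superkey ({B}⁺ restricted to this set is {B, C, G}), so split on B → C, G into {B, C, G} and {A, B, D, E, F}.
In {B, C, G}, {C} is not a superkey ({C}⁺ restricted to this set is {C, G}), so split on C → G into {C, G} and {B, C}.
{C, G}: every determinant is a superkey — BCNF.
{B, C}: every determinant is a superkey — BCNF.
{A, B, D, E, F}: every determinant is a superkey — BCNF.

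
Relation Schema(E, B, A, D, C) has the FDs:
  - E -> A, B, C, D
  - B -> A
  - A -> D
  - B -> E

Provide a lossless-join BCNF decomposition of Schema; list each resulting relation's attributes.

Candidate keys of the original relation: {B}, {E}.
In {A, B, C, D, E}, {A} is not a superkey ({A}⁺ restricted to this set is {A, D}), so split on A -> D into {A, D} and {A, B, C, E}.
{A, D} is in BCNF.
{A, B, C, E} is in BCNF.

{A, B, C, E}; {A, D}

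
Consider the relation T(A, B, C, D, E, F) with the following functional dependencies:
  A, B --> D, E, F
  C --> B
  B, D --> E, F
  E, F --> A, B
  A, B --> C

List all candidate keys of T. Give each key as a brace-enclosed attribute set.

{A, B}, {A, C}, {B, D}, {C, D}, {E, F}

{A, B}⁺ = {A, B, C, D, E, F} — all of the relation — so {A, B} is a candidate key.
{A, C}⁺ = {A, B, C, D, E, F} — all of the relation — so {A, C} is a candidate key.
{B, D}⁺ = {A, B, C, D, E, F} — all of the relation — so {B, D} is a candidate key.
{C, D}⁺ = {A, B, C, D, E, F} — all of the relation — so {C, D} is a candidate key.
{E, F}⁺ = {A, B, C, D, E, F} — all of the relation — so {E, F} is a candidate key.
These are minimal and exhaustive — every other superkey contains one of them.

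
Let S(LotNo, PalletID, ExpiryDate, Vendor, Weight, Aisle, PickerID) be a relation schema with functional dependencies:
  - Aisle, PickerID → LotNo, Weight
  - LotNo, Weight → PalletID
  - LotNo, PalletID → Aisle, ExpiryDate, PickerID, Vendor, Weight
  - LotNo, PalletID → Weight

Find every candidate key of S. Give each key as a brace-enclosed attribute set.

{Aisle, PickerID}, {LotNo, PalletID}, {LotNo, Weight}

{Aisle, PickerID} is a candidate key since {Aisle, PickerID}⁺ = {Aisle, ExpiryDate, LotNo, PalletID, PickerID, Vendor, Weight} covers every attribute.
{LotNo, PalletID} is a candidate key since {LotNo, PalletID}⁺ = {Aisle, ExpiryDate, LotNo, PalletID, PickerID, Vendor, Weight} covers every attribute.
{LotNo, Weight} is a candidate key since {LotNo, Weight}⁺ = {Aisle, ExpiryDate, LotNo, PalletID, PickerID, Vendor, Weight} covers every attribute.
No proper subset of any of these is a key, and no other minimal superkey exists.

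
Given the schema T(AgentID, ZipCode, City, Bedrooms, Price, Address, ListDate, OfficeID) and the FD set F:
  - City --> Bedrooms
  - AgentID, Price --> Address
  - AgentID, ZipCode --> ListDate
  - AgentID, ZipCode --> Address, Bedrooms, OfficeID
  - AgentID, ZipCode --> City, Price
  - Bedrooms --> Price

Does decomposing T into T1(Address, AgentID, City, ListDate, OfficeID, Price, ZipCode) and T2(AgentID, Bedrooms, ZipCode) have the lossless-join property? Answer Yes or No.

Yes

T1 ∩ T2 = {AgentID, ZipCode}; its closure under F is {Address, AgentID, Bedrooms, City, ListDate, OfficeID, Price, ZipCode}.
T1 is contained in that closure, so T1 ∩ T2 --> T1 holds and the join is lossless.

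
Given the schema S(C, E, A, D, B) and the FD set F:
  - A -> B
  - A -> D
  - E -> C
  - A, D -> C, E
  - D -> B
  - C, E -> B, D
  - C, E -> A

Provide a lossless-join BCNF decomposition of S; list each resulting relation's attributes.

Candidate keys of the original relation: {A}, {E}.
{A, B, C, D, E}: {D} determines {B, D} here but is not a superkey — split on D -> B, giving {B, D} and {A, C, D, E}.
{B, D} has no BCNF violation.
{A, C, D, E} has no BCNF violation.

{A, C, D, E}; {B, D}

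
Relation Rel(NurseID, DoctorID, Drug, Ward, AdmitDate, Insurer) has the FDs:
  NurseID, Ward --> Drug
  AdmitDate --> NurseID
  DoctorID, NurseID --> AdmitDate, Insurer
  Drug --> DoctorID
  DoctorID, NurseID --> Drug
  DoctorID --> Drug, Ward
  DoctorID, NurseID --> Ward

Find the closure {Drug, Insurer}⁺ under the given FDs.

{DoctorID, Drug, Insurer, Ward}

Start with {Drug, Insurer}.
Drug --> DoctorID applies; add {DoctorID} → now {DoctorID, Drug, Insurer}.
DoctorID --> Drug, Ward applies; add {Ward} → now {DoctorID, Drug, Insurer, Ward}.
No further FD applies.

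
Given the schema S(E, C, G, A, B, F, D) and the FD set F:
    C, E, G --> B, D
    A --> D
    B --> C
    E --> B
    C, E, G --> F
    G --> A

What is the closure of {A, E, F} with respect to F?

Start with {A, E, F}.
A --> D applies; add {D} → now {A, D, E, F}.
E --> B applies; add {B} → now {A, B, D, E, F}.
B --> C applies; add {C} → now {A, B, C, D, E, F}.
No further FD applies.

{A, B, C, D, E, F}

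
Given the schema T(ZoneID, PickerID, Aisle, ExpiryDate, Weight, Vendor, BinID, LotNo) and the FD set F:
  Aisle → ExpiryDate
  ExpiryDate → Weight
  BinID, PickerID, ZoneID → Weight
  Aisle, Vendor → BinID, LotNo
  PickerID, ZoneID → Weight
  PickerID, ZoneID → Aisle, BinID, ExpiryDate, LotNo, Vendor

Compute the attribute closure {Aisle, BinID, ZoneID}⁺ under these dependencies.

{Aisle, BinID, ExpiryDate, Weight, ZoneID}

Start with {Aisle, BinID, ZoneID}.
Aisle → ExpiryDate applies; add {ExpiryDate} → now {Aisle, BinID, ExpiryDate, ZoneID}.
ExpiryDate → Weight applies; add {Weight} → now {Aisle, BinID, ExpiryDate, Weight, ZoneID}.
No further FD applies.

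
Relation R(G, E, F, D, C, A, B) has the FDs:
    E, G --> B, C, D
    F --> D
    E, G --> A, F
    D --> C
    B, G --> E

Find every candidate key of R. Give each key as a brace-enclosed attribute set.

No FD produces {G}, so it must be in every candidate key.
{B, G}⁺ = {A, B, C, D, E, F, G} — all of the relation — so {B, G} is a candidate key.
{E, G}⁺ = {A, B, C, D, E, F, G} — all of the relation — so {E, G} is a candidate key.
Any other superkey properly contains one of these, so there are no further candidate keys.

{B, G}, {E, G}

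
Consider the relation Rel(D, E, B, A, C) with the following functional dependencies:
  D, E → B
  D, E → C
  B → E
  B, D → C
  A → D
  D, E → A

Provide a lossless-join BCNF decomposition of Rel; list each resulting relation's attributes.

Candidate keys of the original relation: {A, B}, {A, E}, {B, D}, {D, E}.
{A, B, C, D, E}: {B} determines {B, E} here but is not a superkey — split on B → E, giving {B, E} and {A, B, C, D}.
{B, E}: every determinant is a superkey — BCNF.
{A, B, C, D}: {A} determines {A, D} here but is not a superkey — split on A → D, giving {A, D} and {A, B, C}.
{A, D}: every determinant is a superkey — BCNF.
{A, B, C}: every determinant is a superkey — BCNF.

{A, B, C}; {A, D}; {B, E}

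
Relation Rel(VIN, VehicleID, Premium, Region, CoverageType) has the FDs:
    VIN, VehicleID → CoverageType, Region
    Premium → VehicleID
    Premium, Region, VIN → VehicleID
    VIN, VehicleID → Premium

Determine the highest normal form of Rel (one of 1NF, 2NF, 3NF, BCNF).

Candidate keys: {Premium, VIN}, {VIN, VehicleID}. Prime attributes: {Premium, VIN, VehicleID}.
Premium → VehicleID: {Premium}⁺ = {Premium, VehicleID}, which is not all of the attributes, so the left side is not a superkey — BCNF is violated.
But every attribute on its right side ({VehicleID}) is prime, and the same holds for every other non-superkey FD, so 3NF still holds.

3NF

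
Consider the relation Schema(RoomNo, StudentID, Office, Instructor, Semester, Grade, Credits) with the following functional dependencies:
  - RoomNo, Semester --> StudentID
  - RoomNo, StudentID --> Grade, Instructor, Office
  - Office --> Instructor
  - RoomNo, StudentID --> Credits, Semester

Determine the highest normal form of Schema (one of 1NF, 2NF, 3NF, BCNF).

Candidate keys: {RoomNo, Semester}, {RoomNo, StudentID}. Prime attributes: {RoomNo, Semester, StudentID}.
Office --> Instructor: {Office}⁺ = {Instructor, Office}, which is not all of the attributes, so the left side is not a superkey — BCNF is violated.
Because {Instructor} is non-prime and the left side of Office --> Instructor is not a superkey, the relation is not in 3NF.
Checking every proper subset of each key, none determines a non-prime attribute — 2NF is satisfied.

2NF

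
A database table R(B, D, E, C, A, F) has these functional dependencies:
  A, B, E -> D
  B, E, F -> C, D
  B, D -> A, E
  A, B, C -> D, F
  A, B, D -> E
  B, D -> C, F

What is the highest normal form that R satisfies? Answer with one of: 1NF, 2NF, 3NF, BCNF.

BCNF

Candidate keys: {A, B, C}, {A, B, E}, {B, D}, {B, E, F}. Prime attributes: {A, B, C, D, E, F}.
Each dependency's left side is a superkey — BCNF holds.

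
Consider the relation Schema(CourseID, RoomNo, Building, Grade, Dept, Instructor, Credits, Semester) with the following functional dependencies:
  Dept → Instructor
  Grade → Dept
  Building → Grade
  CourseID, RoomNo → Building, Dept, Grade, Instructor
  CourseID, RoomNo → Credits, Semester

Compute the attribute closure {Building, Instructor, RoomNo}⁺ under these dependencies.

Start with {Building, Instructor, RoomNo}.
Building → Grade applies; add {Grade} → now {Building, Grade, Instructor, RoomNo}.
Grade → Dept applies; add {Dept} → now {Building, Dept, Grade, Instructor, RoomNo}.
No further FD applies.

{Building, Dept, Grade, Instructor, RoomNo}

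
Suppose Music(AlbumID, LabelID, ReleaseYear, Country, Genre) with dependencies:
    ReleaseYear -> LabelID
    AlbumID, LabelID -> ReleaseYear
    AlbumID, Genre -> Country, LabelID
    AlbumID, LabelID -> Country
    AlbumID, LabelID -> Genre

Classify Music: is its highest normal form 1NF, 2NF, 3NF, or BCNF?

Candidate keys: {AlbumID, Genre}, {AlbumID, LabelID}, {AlbumID, ReleaseYear}. Prime attributes: {AlbumID, Genre, LabelID, ReleaseYear}.
ReleaseYear -> LabelID breaks BCNF: {ReleaseYear}⁺ = {LabelID, ReleaseYear}, so {ReleaseYear} is not a superkey.
Its right-hand attributes {LabelID} are all prime, as are those of every other non-superkey FD — the relation is in 3NF.

3NF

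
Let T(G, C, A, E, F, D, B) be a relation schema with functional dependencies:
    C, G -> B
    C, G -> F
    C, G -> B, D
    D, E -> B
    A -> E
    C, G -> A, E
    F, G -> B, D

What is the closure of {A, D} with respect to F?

{A, B, D, E}

Start with {A, D}.
A -> E applies; add {E} → now {A, D, E}.
D, E -> B applies; add {B} → now {A, B, D, E}.
No further FD applies.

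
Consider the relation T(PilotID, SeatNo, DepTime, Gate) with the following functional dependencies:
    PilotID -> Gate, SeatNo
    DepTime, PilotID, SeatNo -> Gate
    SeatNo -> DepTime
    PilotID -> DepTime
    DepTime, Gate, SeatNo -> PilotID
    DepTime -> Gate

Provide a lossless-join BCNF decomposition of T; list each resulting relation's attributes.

{DepTime, Gate}; {DepTime, PilotID, SeatNo}

Candidate keys of the original relation: {PilotID}, {SeatNo}.
Within {DepTime, Gate, PilotID, SeatNo}: {DepTime}⁺ ∩ {DepTime, Gate, PilotID, SeatNo} = {DepTime, Gate}, not the whole set, so DepTime -> Gate violates BCNF; decompose into {DepTime, Gate} and {DepTime, PilotID, SeatNo}.
{DepTime, Gate}: every determinant is a superkey — BCNF.
{DepTime, PilotID, SeatNo}: every determinant is a superkey — BCNF.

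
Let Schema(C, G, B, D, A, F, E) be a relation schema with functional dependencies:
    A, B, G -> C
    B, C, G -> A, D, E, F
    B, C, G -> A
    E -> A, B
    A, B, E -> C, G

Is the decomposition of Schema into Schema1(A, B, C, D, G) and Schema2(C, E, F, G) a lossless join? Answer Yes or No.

No

The shared attributes are {C, G} and {C, G}⁺ = {C, G}.
The closure covers neither Schema1 nor Schema2 entirely; the join is not lossless.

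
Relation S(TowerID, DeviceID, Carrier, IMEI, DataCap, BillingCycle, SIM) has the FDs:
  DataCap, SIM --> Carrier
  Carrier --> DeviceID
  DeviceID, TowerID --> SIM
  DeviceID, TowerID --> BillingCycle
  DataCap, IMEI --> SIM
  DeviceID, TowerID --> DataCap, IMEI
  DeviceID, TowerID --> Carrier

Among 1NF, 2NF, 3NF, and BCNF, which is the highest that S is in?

Candidate keys: {Carrier, TowerID}, {DataCap, IMEI, TowerID}, {DataCap, SIM, TowerID}, {DeviceID, TowerID}. Prime attributes: {Carrier, DataCap, DeviceID, IMEI, SIM, TowerID}.
For DataCap, SIM --> Carrier we have {DataCap, SIM}⁺ = {Carrier, DataCap, DeviceID, SIM}; {DataCap, SIM} is not a superkey, so BCNF fails.
Its right-hand attributes {Carrier} are all prime, as are those of every other non-superkey FD — the relation is in 3NF.

3NF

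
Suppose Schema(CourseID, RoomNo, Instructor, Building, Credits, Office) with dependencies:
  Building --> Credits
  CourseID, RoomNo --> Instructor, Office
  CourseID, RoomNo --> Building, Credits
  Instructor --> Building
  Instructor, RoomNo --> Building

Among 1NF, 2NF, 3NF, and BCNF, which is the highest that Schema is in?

2NF

Candidate key: {CourseID, RoomNo}. Prime attributes: {CourseID, RoomNo}.
Building --> Credits breaks BCNF: {Building}⁺ = {Building, Credits}, so {Building} is not a superkey.
Because {Credits} is non-prime and the left side of Building --> Credits is not a superkey, the relation is not in 3NF.
Checking every proper subset of each key, none determines a non-prime attribute — 2NF is satisfied.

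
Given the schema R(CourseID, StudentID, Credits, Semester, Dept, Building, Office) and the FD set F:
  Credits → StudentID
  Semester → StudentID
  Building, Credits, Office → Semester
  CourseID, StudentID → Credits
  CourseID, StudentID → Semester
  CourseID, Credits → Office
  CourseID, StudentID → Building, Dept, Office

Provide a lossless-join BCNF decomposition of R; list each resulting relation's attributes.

Candidate keys of the original relation: {CourseID, Credits}, {CourseID, Semester}, {CourseID, StudentID}.
Within {Building, CourseID, Credits, Dept, Office, Semester, StudentID}: {Credits}⁺ ∩ {Building, CourseID, Credits, Dept, Office, Semester, StudentID} = {Credits, StudentID}, not the whole set, so Credits → StudentID violates BCNF; decompose into {Credits, StudentID} and {Building, CourseID, Credits, Dept, Office, Semester}.
{Credits, StudentID} is in BCNF.
Within {Building, CourseID, Credits, Dept, Office, Semester}: {Building, Credits, Office}⁺ ∩ {Building, CourseID, Credits, Dept, Office, Semester} = {Building, Credits, Office, Semester}, not the whole set, so Building, Credits, Office → Semester violates BCNF; decompose into {Building, Credits, Office, Semester} and {Building, CourseID, Credits, Dept, Office}.
{Building, Credits, Office, Semester} is in BCNF.
{Building, CourseID, Credits, Dept, Office} is in BCNF.

{Building, CourseID, Credits, Dept, Office}; {Building, Credits, Office, Semester}; {Credits, StudentID}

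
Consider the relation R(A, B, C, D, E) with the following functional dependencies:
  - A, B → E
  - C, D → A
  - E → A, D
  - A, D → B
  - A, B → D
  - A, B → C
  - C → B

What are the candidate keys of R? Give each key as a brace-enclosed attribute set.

{A, B}, {A, C}, {A, D}, {C, D}, {E}

{E}⁺ = {A, B, C, D, E}, which is every attribute, so {E} is a candidate key.
{A, B}⁺ = {A, B, C, D, E}, which is every attribute, so {A, B} is a candidate key.
{A, C}⁺ = {A, B, C, D, E}, which is every attribute, so {A, C} is a candidate key.
{A, D}⁺ = {A, B, C, D, E}, which is every attribute, so {A, D} is a candidate key.
{C, D}⁺ = {A, B, C, D, E}, which is every attribute, so {C, D} is a candidate key.
Any other superkey properly contains one of these, so there are no further candidate keys.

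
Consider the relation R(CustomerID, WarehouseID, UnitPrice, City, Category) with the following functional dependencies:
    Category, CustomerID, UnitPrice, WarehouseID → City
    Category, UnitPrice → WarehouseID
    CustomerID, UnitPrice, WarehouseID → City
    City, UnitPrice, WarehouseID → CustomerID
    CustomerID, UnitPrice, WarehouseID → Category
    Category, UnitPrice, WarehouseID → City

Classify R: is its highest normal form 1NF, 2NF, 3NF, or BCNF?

Candidate keys: {Category, UnitPrice}, {City, UnitPrice, WarehouseID}, {CustomerID, UnitPrice, WarehouseID}. Prime attributes: {Category, City, CustomerID, UnitPrice, WarehouseID}.
Each dependency's left side is a superkey — BCNF holds.

BCNF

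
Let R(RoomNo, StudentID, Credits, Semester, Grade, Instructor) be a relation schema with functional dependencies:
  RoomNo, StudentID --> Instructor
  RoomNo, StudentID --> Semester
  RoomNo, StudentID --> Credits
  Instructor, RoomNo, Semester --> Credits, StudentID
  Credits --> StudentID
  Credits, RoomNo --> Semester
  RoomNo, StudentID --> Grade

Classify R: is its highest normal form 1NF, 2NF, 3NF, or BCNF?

3NF

Candidate keys: {Credits, RoomNo}, {Instructor, RoomNo, Semester}, {RoomNo, StudentID}. Prime attributes: {Credits, Instructor, RoomNo, Semester, StudentID}.
Credits --> StudentID: {Credits}⁺ = {Credits, StudentID}, which is not all of the attributes, so the left side is not a superkey — BCNF is violated.
Since {StudentID} ⊆ prime attributes and every other non-superkey FD also has a prime right side, the schema is in 3NF.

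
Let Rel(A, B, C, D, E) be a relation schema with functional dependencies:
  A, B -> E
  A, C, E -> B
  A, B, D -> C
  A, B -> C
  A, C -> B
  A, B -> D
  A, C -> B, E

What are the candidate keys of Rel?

Attributes never on any right-hand side: {A} — every candidate key must contain it.
Closure of {A, B} is {A, B, C, D, E}, the whole schema; {A, B} is a candidate key.
Closure of {A, C} is {A, B, C, D, E}, the whole schema; {A, C} is a candidate key.
These are minimal and exhaustive — every other superkey contains one of them.

{A, B}, {A, C}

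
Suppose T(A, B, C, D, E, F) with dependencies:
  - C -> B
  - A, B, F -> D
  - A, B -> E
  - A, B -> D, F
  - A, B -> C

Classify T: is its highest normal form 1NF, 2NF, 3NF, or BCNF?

3NF

Candidate keys: {A, B}, {A, C}. Prime attributes: {A, B, C}.
For C -> B we have {C}⁺ = {B, C}; {C} is not a superkey, so BCNF fails.
Since {B} ⊆ prime attributes and every other non-superkey FD also has a prime right side, the schema is in 3NF.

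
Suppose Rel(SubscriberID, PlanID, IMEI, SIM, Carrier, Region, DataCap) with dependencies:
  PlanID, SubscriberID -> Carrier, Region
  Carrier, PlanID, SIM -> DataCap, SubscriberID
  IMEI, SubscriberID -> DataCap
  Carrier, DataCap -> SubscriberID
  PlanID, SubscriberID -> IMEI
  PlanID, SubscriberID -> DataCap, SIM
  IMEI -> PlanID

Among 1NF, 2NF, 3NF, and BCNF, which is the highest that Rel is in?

3NF

Candidate keys: {Carrier, DataCap, IMEI}, {Carrier, DataCap, PlanID}, {Carrier, IMEI, SIM}, {Carrier, PlanID, SIM}, {IMEI, SubscriberID}, {PlanID, SubscriberID}. Prime attributes: {Carrier, DataCap, IMEI, PlanID, SIM, SubscriberID}.
Carrier, DataCap -> SubscriberID breaks BCNF: {Carrier, DataCap}⁺ = {Carrier, DataCap, SubscriberID}, so {Carrier, DataCap} is not a superkey.
Its right-hand attributes {SubscriberID} are all prime, as are those of every other non-superkey FD — the relation is in 3NF.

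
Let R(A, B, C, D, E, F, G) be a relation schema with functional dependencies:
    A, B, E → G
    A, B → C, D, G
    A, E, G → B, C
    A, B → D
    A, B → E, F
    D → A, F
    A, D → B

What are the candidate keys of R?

{A, B}, {A, E, G}, {D}

Closure of {D} is {A, B, C, D, E, F, G}, the whole schema; {D} is a candidate key.
Closure of {A, B} is {A, B, C, D, E, F, G}, the whole schema; {A, B} is a candidate key.
Closure of {A, E, G} is {A, B, C, D, E, F, G}, the whole schema; {A, E, G} is a candidate key.
No proper subset of any of these is a key, and no other minimal superkey exists.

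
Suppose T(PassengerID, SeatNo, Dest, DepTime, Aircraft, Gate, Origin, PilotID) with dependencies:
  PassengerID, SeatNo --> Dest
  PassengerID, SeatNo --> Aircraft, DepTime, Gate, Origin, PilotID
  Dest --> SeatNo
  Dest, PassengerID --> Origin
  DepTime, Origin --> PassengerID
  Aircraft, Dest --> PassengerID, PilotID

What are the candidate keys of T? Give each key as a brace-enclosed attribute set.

Closure of {Aircraft, Dest} is {Aircraft, DepTime, Dest, Gate, Origin, PassengerID, PilotID, SeatNo}, the whole schema; {Aircraft, Dest} is a candidate key.
Closure of {Dest, PassengerID} is {Aircraft, DepTime, Dest, Gate, Origin, PassengerID, PilotID, SeatNo}, the whole schema; {Dest, PassengerID} is a candidate key.
Closure of {PassengerID, SeatNo} is {Aircraft, DepTime, Dest, Gate, Origin, PassengerID, PilotID, SeatNo}, the whole schema; {PassengerID, SeatNo} is a candidate key.
Closure of {DepTime, Dest, Origin} is {Aircraft, DepTime, Dest, Gate, Origin, PassengerID, PilotID, SeatNo}, the whole schema; {DepTime, Dest, Origin} is a candidate key.
Closure of {DepTime, Origin, SeatNo} is {Aircraft, DepTime, Dest, Gate, Origin, PassengerID, PilotID, SeatNo}, the whole schema; {DepTime, Origin, SeatNo} is a candidate key.
No proper subset of any of these is a key, and no other minimal superkey exists.

{Aircraft, Dest}, {DepTime, Dest, Origin}, {DepTime, Origin, SeatNo}, {Dest, PassengerID}, {PassengerID, SeatNo}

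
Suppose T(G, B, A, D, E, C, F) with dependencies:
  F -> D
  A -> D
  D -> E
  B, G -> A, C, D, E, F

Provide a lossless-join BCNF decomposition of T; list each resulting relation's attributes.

{A, B, C, F, G}; {D, E}; {D, F}

Candidate key of the original relation: {B, G}.
In {A, B, C, D, E, F, G}, {F} is not a superkey ({F}⁺ restricted to this set is {D, E, F}), so split on F -> D, E into {D, E, F} and {A, B, C, F, G}.
In {D, E, F}, {D} is not a superkey ({D}⁺ restricted to this set is {D, E}), so split on D -> E into {D, E} and {D, F}.
{D, E} is in BCNF.
{D, F} is in BCNF.
{A, B, C, F, G} is in BCNF.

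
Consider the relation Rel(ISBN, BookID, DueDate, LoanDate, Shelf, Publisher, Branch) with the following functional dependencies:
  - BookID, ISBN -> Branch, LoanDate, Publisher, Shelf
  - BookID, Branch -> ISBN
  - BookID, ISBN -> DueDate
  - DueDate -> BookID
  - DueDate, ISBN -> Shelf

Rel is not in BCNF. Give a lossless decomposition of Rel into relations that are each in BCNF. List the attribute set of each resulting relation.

Candidate keys of the original relation: {BookID, Branch}, {BookID, ISBN}, {Branch, DueDate}, {DueDate, ISBN}.
Within {BookID, Branch, DueDate, ISBN, LoanDate, Publisher, Shelf}: {DueDate}⁺ ∩ {BookID, Branch, DueDate, ISBN, LoanDate, Publisher, Shelf} = {BookID, DueDate}, not the whole set, so DueDate -> BookID violates BCNF; decompose into {BookID, DueDate} and {Branch, DueDate, ISBN, LoanDate, Publisher, Shelf}.
{BookID, DueDate}: every determinant is a superkey — BCNF.
{Branch, DueDate, ISBN, LoanDate, Publisher, Shelf}: every determinant is a superkey — BCNF.

{BookID, DueDate}; {Branch, DueDate, ISBN, LoanDate, Publisher, Shelf}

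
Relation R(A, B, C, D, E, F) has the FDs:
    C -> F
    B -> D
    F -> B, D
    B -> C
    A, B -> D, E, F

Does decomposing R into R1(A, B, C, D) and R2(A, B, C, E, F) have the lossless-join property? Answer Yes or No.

Yes

R1 ∩ R2 = {A, B, C}; its closure under F is {A, B, C, D, E, F}.
This includes all of R1, so the common attributes are a superkey of R1 — the join is lossless.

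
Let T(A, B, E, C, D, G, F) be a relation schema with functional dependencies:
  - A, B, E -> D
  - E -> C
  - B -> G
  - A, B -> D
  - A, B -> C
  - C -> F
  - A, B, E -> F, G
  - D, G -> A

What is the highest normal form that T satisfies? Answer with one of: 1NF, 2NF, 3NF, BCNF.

Candidate keys: {A, B, E}, {B, D, E}. Prime attributes: {A, B, D, E}.
E -> C: {E}⁺ = {C, E, F}, which is not all of the attributes, so the left side is not a superkey — BCNF is violated.
E -> C determines the non-prime attribute {C} from a non-superkey — 3NF is violated.
Since {B} ⊂ {A, B, E} and {B}⁺ ⊇ {G} with {G} non-prime, there is a partial dependency; 2NF fails.

1NF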